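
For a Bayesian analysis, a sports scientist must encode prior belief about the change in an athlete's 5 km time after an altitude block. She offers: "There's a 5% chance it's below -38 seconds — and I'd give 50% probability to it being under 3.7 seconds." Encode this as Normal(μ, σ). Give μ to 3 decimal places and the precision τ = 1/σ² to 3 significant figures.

The p-quantile of Normal(μ,σ) is μ + z_p·σ, with z_{0.05} = -1.645 and z_{0.5} = 0.
Eliminate σ: μ = (z₂·x₁ − z₁·x₂)/(z₂ − z₁) = (0·-38 − (-1.645)·3.7)/1.645 = 3.700.
Then σ = (x₂ − x₁)/(z₂ − z₁) = (3.7 − -38)/1.645 = 25.352.
Precision τ = 1/σ² = 1/25.35² = 0.00156.

μ = 3.700, τ = 0.00156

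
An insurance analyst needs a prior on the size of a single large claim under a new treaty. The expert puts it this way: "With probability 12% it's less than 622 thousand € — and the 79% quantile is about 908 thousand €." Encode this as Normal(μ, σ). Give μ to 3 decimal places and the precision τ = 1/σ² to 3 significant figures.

The p-quantile of Normal(μ,σ) is μ + z_p·σ, with z_{0.12} = -1.175 and z_{0.79} = 0.8064.
Eliminate σ: μ = (z₂·x₁ − z₁·x₂)/(z₂ − z₁) = (0.8064·622 − (-1.175)·908)/1.981 = 791.600.
Then σ = (x₂ − x₁)/(z₂ − z₁) = (908 − 622)/1.981 = 144.342.
Precision τ = 1/σ² = 1/144.3² = 4.8e-05.

μ = 791.600, τ = 4.8e-05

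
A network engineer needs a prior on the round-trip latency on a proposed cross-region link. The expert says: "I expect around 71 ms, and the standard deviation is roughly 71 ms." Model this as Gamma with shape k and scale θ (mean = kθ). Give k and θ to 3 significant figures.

k ≈ 1, θ ≈ 71

For Gamma(k, scale θ): mean = kθ, variance = kθ², so CV = 1/√k.
CV = SD/mean = 71/71 = 1, hence k = 1/CV² = 1.
Then θ = mean/k = 71/1 = 71.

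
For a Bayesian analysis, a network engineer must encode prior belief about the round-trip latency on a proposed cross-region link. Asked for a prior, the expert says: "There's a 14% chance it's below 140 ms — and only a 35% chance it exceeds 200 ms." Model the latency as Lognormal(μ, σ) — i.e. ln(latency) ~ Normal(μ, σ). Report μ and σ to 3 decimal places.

μ ≈ 5.205, σ ≈ 0.243

If T ~ Lognormal(μ,σ) then ln T ~ Normal(μ,σ), so the p-quantile of ln T is μ + z_p·σ.
ln(140) = 4.942 and ln(200) = 5.298; z_{0.14} = -1.08, z_{0.65} = 0.3853.
σ = (5.298 − 4.942)/(0.3853 − (-1.08)) = 0.243.
μ = 4.942 − (-1.08)·0.243 = 5.205.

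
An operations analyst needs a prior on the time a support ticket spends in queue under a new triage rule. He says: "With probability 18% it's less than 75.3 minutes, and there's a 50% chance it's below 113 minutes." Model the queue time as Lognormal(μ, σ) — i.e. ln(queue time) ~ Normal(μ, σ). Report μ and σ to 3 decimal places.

If T ~ Lognormal(μ,σ) then ln T ~ Normal(μ,σ), so the p-quantile of ln T is μ + z_p·σ.
ln(75.3) = 4.321 and ln(113) = 4.727; z_{0.18} = -0.9154, z_{0.5} = 0.
σ = (4.727 − 4.321)/(0 − (-0.9154)) = 0.443.
μ = 4.321 − (-0.9154)·0.443 = 4.727.

μ ≈ 4.727, σ ≈ 0.443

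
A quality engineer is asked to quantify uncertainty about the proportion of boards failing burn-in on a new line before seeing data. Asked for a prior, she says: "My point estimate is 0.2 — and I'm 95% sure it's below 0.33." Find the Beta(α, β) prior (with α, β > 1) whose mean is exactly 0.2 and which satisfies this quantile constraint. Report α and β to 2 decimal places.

With mean 0.2 fixed, write α = 0.2s, β = 0.8s where s = α+β.
Need P(θ < 0.33) = 0.95 under Beta(0.2s, 0.8s). Normal approximation: (q−m)/√(m(1−m)/s) ≈ z_{0.95} = 1.64, so s ≈ 0.2·0.8·(1.64)²/(0.33−0.2)² = 25.6.
At s = 25.6: P(θ<0.33) ≈ 0.939. Adjusting to match 0.95 gives s ≈ 29.51.
So α = 0.2·29.51 ≈ 5.90, β = 0.8·29.51 ≈ 23.60.

α ≈ 5.90, β ≈ 23.60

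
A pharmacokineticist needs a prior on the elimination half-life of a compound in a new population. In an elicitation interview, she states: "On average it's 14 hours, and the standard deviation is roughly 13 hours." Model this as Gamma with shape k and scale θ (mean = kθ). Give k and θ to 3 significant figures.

k ≈ 1.16, θ ≈ 12.1

For Gamma(k, scale θ): mean = kθ, variance = kθ², so CV = 1/√k.
CV = SD/mean = 13/14 = 0.9286, hence k = 1/CV² = 1.16.
Then θ = mean/k = 14/1.16 = 12.1.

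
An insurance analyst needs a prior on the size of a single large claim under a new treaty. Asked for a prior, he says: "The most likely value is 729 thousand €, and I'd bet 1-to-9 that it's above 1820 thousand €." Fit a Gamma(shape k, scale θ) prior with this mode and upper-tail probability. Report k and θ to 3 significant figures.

k ≈ 3.29, θ ≈ 318

Gamma(k,θ) with k>1 has mode (k−1)θ, so θ = 729/(k−1).
Need P(X < 1820) = 0.9 with θ tied to k this way. Start at k = 2, θ = 729: P(X<1820) ≈ 0.712.
Too low — raise k to concentrate. Iterating converges to k ≈ 3.29.
Then θ = 729/(3.29−1) ≈ 318.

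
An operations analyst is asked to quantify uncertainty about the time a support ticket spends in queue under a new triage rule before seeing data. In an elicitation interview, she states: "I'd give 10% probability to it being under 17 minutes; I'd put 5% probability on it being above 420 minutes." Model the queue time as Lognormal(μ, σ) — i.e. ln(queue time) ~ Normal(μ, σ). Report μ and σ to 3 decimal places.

If T ~ Lognormal(μ,σ) then ln T ~ Normal(μ,σ), so the p-quantile of ln T is μ + z_p·σ.
ln(17) = 2.833 and ln(420) = 6.04; z_{0.1} = -1.282, z_{0.95} = 1.645.
σ = (6.04 − 2.833)/(1.645 − (-1.282)) = 1.096.
μ = 2.833 − (-1.282)·1.096 = 4.238.

μ ≈ 4.238, σ ≈ 1.096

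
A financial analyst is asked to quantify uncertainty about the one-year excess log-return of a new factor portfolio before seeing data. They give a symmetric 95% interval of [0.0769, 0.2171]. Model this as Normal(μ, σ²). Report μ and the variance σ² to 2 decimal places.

μ = 0.15, σ² = 0.00

A symmetric 95% interval runs μ ± z·σ with z = 1.96.
Half-width = 0.0701, so σ = 0.0701/1.96 = 0.036 and σ² = 0.00.
μ is the interval midpoint, 0.15.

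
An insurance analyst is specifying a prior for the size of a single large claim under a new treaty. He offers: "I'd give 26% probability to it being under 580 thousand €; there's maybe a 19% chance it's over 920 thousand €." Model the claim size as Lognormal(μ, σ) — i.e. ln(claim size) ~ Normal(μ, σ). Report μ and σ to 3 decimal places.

If T ~ Lognormal(μ,σ) then ln T ~ Normal(μ,σ), so the p-quantile of ln T is μ + z_p·σ.
ln(580) = 6.363 and ln(920) = 6.824; z_{0.26} = -0.6433, z_{0.81} = 0.8779.
σ = (6.824 − 6.363)/(0.8779 − (-0.6433)) = 0.303.
μ = 6.363 − (-0.6433)·0.303 = 6.558.

μ ≈ 6.558, σ ≈ 0.303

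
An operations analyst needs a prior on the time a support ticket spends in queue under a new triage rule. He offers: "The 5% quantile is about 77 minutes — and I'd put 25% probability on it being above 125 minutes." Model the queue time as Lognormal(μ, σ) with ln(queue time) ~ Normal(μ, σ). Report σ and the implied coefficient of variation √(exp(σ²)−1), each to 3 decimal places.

σ ≈ 0.209, CV ≈ 0.211

If T ~ Lognormal(μ,σ) then ln T ~ Normal(μ,σ), so the p-quantile of ln T is μ + z_p·σ.
ln(77) = 4.344 and ln(125) = 4.828; z_{0.05} = -1.645, z_{0.75} = 0.6745.
σ = (4.828 − 4.344)/(0.6745 − (-1.645)) = 0.209.
μ = 4.344 − (-1.645)·0.209 = 4.687.
CV = √(exp(σ²)−1) = √(exp(0.0436)−1) = 0.211.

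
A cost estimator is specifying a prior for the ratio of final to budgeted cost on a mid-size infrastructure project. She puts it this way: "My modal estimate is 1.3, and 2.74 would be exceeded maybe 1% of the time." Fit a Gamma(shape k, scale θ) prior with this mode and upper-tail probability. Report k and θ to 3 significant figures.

k ≈ 9.75, θ ≈ 0.149

Gamma(k,θ) with k>1 has mode (k−1)θ, so θ = 1.3/(k−1).
Need P(X < 2.74) = 0.99 with θ tied to k this way. Start at k = 2, θ = 1.3: P(X<2.74) ≈ 0.622.
Too low — raise k to concentrate. Iterating converges to k ≈ 9.75.
Then θ = 1.3/(9.75−1) ≈ 0.149.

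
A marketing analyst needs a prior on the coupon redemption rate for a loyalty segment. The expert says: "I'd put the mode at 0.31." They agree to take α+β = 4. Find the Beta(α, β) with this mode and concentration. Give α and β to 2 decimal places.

For α,β > 1 the Beta mode is (α−1)/(α+β−2). With α+β = 4, the mode is (α−1)/2.
Set (α−1)/2 = 0.31 → α = 1 + 0.31·2 = 1.62.
β = 4 − α = 2.38.

α = 1.62, β = 2.38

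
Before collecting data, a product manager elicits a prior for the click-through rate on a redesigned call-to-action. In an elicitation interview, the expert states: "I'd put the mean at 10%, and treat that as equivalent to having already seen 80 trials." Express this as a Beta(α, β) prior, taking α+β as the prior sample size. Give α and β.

Under the effective-sample-size interpretation, Beta(α, β) has prior mean α/(α+β) and prior sample size α+β.
So α+β = 80 and α/(α+β) = 0.1, giving α = 0.1·80 = 8 and β = 80 − 8 = 72.

α = 8, β = 72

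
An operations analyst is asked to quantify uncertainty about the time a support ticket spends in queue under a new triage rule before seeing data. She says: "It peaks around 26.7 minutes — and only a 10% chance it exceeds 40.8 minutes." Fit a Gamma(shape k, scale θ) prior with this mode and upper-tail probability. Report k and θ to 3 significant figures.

Gamma(k,θ) with k>1 has mode (k−1)θ, so θ = 26.7/(k−1).
Need P(X < 40.8) = 0.9 with θ tied to k this way. Start at k = 2, θ = 26.7: P(X<40.8) ≈ 0.452.
Too low — raise k to concentrate. Iterating converges to k ≈ 11.4.
Then θ = 26.7/(11.4−1) ≈ 2.57.

k ≈ 11.4, θ ≈ 2.57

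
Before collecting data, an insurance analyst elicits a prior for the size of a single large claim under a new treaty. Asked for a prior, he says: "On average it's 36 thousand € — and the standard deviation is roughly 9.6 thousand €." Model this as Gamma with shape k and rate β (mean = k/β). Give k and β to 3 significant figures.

For Gamma(k, rate β): mean = k/β, variance = k/β², so CV = 1/√k.
CV = SD/mean = 9.6/36 = 0.2667, hence k = 1/CV² = 14.1.
Then β = k/mean = 14.1/36 = 0.391.

k ≈ 14.1, β ≈ 0.391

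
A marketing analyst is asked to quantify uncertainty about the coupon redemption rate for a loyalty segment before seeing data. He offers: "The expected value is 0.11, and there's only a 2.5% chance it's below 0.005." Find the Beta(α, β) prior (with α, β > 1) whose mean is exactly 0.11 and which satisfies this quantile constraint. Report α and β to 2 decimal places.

α ≈ 1.18, β ≈ 9.55

With mean 0.11 fixed, write α = 0.11s, β = 0.89s where s = α+β.
Need P(θ < 0.005) = 0.025 under Beta(0.11s, 0.89s). Normal approximation: (q−m)/√(m(1−m)/s) ≈ z_{0.025} = -1.96, so s ≈ 0.11·0.89·(-1.96)²/(0.005−0.11)² = 34.1.
At s = 34.1: P(θ<0.005) ≈ 0.000. Adjusting to match 0.025 gives s ≈ 10.73.
So α = 0.11·10.73 ≈ 1.18, β = 0.89·10.73 ≈ 9.55.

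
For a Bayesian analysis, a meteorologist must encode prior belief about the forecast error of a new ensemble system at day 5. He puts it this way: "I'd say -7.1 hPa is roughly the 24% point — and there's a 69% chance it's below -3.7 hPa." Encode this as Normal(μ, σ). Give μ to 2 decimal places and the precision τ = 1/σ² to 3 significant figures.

For Normal(μ,σ), the p-quantile is μ + z_p·σ. Here z_{0.24} = -0.7063, z_{0.69} = 0.4959.
So -7.1 = μ − 0.7063σ and -3.7 = μ + 0.4959σ.
Subtracting: σ = (-3.7 − -7.1)/(0.4959 − (-0.7063)) = 2.83.
Then μ = -7.1 − (-0.7063)·2.83 = -5.10.
Precision τ = 1/σ² = 1/2.828² = 0.125.

μ = -5.10, τ = 0.125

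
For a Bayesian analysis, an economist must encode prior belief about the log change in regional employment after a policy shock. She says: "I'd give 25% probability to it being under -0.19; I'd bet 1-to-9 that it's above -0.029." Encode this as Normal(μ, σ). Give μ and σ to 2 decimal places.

μ = -0.13, σ = 0.08

For Normal(μ,σ), the p-quantile is μ + z_p·σ. Here z_{0.25} = -0.6745, z_{0.9} = 1.282.
So -0.19 = μ − 0.6745σ and -0.029 = μ + 1.282σ.
Subtracting: σ = (-0.029 − -0.19)/(1.282 − (-0.6745)) = 0.08.
Then μ = -0.19 − (-0.6745)·0.08 = -0.13.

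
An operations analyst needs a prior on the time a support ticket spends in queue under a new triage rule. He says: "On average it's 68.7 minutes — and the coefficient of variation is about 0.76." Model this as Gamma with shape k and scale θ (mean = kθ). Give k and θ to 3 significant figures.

k ≈ 1.73, θ ≈ 39.7

For Gamma(k, scale θ): mean = kθ, variance = kθ², so CV = 1/√k.
CV = 0.76, hence k = 1/CV² = 1.73.
Then θ = mean/k = 68.7/1.73 = 39.7.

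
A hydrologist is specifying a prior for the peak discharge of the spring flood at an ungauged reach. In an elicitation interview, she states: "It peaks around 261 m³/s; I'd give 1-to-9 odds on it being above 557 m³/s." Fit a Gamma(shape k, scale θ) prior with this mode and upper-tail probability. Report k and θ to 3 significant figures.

k ≈ 4.34, θ ≈ 78

Gamma(k,θ) with k>1 has mode (k−1)θ, so θ = 261/(k−1).
Need P(X < 557) = 0.9 with θ tied to k this way. Start at k = 2, θ = 261: P(X<557) ≈ 0.629.
Too low — raise k to concentrate. Iterating converges to k ≈ 4.34.
Then θ = 261/(4.34−1) ≈ 78.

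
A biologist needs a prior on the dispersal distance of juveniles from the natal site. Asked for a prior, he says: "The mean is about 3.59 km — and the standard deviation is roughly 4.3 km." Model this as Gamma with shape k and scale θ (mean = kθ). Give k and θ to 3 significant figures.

For Gamma(k, scale θ): mean = kθ, variance = kθ², so CV = 1/√k.
CV = SD/mean = 4.3/3.59 = 1.198, hence k = 1/CV² = 0.697.
Then θ = mean/k = 3.59/0.697 = 5.15.

k ≈ 0.697, θ ≈ 5.15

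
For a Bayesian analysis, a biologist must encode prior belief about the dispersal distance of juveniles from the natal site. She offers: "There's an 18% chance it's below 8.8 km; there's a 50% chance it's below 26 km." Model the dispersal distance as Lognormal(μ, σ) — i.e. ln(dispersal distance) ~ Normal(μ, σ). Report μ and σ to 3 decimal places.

If T ~ Lognormal(μ,σ) then ln T ~ Normal(μ,σ), so the p-quantile of ln T is μ + z_p·σ.
ln(8.8) = 2.175 and ln(26) = 3.258; z_{0.18} = -0.9154, z_{0.5} = 0.
σ = (3.258 − 2.175)/(0 − (-0.9154)) = 1.184.
μ = 2.175 − (-0.9154)·1.184 = 3.258.

μ ≈ 3.258, σ ≈ 1.184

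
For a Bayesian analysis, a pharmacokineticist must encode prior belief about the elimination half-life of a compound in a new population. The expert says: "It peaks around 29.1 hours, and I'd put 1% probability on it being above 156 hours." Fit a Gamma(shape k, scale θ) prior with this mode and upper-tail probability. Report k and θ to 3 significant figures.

Gamma(k,θ) with k>1 has mode (k−1)θ, so θ = 29.1/(k−1).
Need P(X < 156) = 0.99 with θ tied to k this way. Start at k = 2, θ = 29.1: P(X<156) ≈ 0.970.
Too low — raise k to concentrate. Iterating converges to k ≈ 2.36.
Then θ = 29.1/(2.36−1) ≈ 21.4.

k ≈ 2.36, θ ≈ 21.4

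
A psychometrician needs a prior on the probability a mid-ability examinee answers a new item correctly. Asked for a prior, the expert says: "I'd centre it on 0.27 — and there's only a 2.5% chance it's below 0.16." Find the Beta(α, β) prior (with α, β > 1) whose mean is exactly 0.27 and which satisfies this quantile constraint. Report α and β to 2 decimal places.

With mean 0.27 fixed, write α = 0.27s, β = 0.73s where s = α+β.
Need P(θ < 0.16) = 0.025 under Beta(0.27s, 0.73s). Normal approximation: (q−m)/√(m(1−m)/s) ≈ z_{0.025} = -1.96, so s ≈ 0.27·0.73·(-1.96)²/(0.16−0.27)² = 62.6.
At s = 62.6: P(θ<0.16) ≈ 0.016. Adjusting to match 0.025 gives s ≈ 52.47.
So α = 0.27·52.47 ≈ 14.17, β = 0.73·52.47 ≈ 38.30.

α ≈ 14.17, β ≈ 38.30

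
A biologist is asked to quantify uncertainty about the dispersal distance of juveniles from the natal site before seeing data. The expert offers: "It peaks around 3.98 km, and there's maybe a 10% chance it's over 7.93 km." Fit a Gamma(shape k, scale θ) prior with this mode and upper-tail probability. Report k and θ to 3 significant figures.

k ≈ 5.03, θ ≈ 0.987

Gamma(k,θ) with k>1 has mode (k−1)θ, so θ = 3.98/(k−1).
Need P(X < 7.93) = 0.9 with θ tied to k this way. Start at k = 2, θ = 3.98: P(X<7.93) ≈ 0.592.
Too low — raise k to concentrate. Iterating converges to k ≈ 5.03.
Then θ = 3.98/(5.03−1) ≈ 0.987.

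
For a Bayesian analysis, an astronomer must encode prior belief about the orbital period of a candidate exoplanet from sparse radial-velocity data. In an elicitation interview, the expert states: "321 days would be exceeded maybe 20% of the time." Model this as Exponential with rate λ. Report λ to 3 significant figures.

P(T > 321.0) = e^(−λ·321.0) = 0.2, so λ = −ln(0.2)/321.0 = 0.00501.

λ ≈ 0.00501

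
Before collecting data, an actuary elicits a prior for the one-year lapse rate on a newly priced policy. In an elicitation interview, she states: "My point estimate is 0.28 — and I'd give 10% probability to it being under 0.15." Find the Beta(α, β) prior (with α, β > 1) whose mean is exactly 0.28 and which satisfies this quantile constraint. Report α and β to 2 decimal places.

α ≈ 4.84, β ≈ 12.44

With mean 0.28 fixed, write α = 0.28s, β = 0.72s where s = α+β.
Need P(θ < 0.15) = 0.1 under Beta(0.28s, 0.72s). Normal approximation: (q−m)/√(m(1−m)/s) ≈ z_{0.1} = -1.28, so s ≈ 0.28·0.72·(-1.28)²/(0.15−0.28)² = 19.6.
At s = 19.6: P(θ<0.15) ≈ 0.084. Adjusting to match 0.1 gives s ≈ 17.28.
So α = 0.28·17.28 ≈ 4.84, β = 0.72·17.28 ≈ 12.44.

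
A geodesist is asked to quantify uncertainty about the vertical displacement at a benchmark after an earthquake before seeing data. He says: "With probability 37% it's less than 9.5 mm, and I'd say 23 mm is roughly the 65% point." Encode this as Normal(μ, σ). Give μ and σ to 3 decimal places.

For Normal(μ,σ), the p-quantile is μ + z_p·σ. Here z_{0.37} = -0.3319, z_{0.65} = 0.3853.
So 9.5 = μ − 0.3319σ and 23 = μ + 0.3853σ.
Subtracting: σ = (23 − 9.5)/(0.3853 − (-0.3319)) = 18.824.
Then μ = 9.5 − (-0.3319)·18.824 = 15.747.

μ = 15.747, σ = 18.824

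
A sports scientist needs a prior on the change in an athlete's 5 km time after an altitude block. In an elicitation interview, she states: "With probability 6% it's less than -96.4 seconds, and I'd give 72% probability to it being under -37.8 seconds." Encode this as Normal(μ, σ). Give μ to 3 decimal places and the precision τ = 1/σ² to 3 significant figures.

The p-quantile of Normal(μ,σ) is μ + z_p·σ, with z_{0.06} = -1.555 and z_{0.72} = 0.5828.
Eliminate σ: μ = (z₂·x₁ − z₁·x₂)/(z₂ − z₁) = (0.5828·-96.4 − (-1.555)·-37.8)/2.138 = -53.778.
Then σ = (x₂ − x₁)/(z₂ − z₁) = (-37.8 − -96.4)/2.138 = 27.414.
Precision τ = 1/σ² = 1/27.41² = 0.00133.

μ = -53.778, τ = 0.00133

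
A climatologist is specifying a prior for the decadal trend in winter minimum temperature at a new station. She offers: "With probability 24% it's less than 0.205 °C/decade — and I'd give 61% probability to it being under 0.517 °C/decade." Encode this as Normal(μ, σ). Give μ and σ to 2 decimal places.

μ = 0.43, σ = 0.32

For Normal(μ,σ), the p-quantile is μ + z_p·σ. Here z_{0.24} = -0.7063, z_{0.61} = 0.2793.
So 0.205 = μ − 0.7063σ and 0.517 = μ + 0.2793σ.
Subtracting: σ = (0.517 − 0.205)/(0.2793 − (-0.7063)) = 0.32.
Then μ = 0.205 − (-0.7063)·0.32 = 0.43.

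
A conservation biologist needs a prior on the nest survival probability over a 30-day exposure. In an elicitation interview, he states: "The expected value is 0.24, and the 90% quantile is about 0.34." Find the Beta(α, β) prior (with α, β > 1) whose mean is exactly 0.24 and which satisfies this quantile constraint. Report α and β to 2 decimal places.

α ≈ 7.56, β ≈ 23.95

With mean 0.24 fixed, write α = 0.24s, β = 0.76s where s = α+β.
Need P(θ < 0.34) = 0.9 under Beta(0.24s, 0.76s). Normal approximation: (q−m)/√(m(1−m)/s) ≈ z_{0.9} = 1.28, so s ≈ 0.24·0.76·(1.28)²/(0.34−0.24)² = 30.0.
At s = 30.0: P(θ<0.34) ≈ 0.895. Adjusting to match 0.9 gives s ≈ 31.51.
So α = 0.24·31.51 ≈ 7.56, β = 0.76·31.51 ≈ 23.95.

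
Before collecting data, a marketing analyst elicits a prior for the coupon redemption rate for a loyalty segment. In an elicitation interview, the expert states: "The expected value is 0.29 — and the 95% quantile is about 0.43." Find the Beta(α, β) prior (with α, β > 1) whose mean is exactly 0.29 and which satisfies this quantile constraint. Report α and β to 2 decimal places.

α ≈ 8.94, β ≈ 21.88

With mean 0.29 fixed, write α = 0.29s, β = 0.71s where s = α+β.
Need P(θ < 0.43) = 0.95 under Beta(0.29s, 0.71s). Normal approximation: (q−m)/√(m(1−m)/s) ≈ z_{0.95} = 1.64, so s ≈ 0.29·0.71·(1.64)²/(0.43−0.29)² = 28.4.
At s = 28.4: P(θ<0.43) ≈ 0.943. Adjusting to match 0.95 gives s ≈ 30.82.
So α = 0.29·30.82 ≈ 8.94, β = 0.71·30.82 ≈ 21.88.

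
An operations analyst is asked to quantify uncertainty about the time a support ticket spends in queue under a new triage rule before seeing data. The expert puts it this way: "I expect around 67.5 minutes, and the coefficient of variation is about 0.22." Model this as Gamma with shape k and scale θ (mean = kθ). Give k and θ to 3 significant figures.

k ≈ 20.7, θ ≈ 3.27

For Gamma(k, scale θ): mean = kθ, variance = kθ², so CV = 1/√k.
CV = 0.22, hence k = 1/CV² = 20.7.
Then θ = mean/k = 67.5/20.7 = 3.27.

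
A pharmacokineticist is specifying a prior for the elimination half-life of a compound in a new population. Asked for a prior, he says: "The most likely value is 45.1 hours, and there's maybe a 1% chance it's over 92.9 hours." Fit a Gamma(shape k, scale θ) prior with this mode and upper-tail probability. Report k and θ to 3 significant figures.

k ≈ 10.4, θ ≈ 4.82

Gamma(k,θ) with k>1 has mode (k−1)θ, so θ = 45.1/(k−1).
Need P(X < 92.9) = 0.99 with θ tied to k this way. Start at k = 2, θ = 45.1: P(X<92.9) ≈ 0.610.
Too low — raise k to concentrate. Iterating converges to k ≈ 10.4.
Then θ = 45.1/(10.4−1) ≈ 4.82.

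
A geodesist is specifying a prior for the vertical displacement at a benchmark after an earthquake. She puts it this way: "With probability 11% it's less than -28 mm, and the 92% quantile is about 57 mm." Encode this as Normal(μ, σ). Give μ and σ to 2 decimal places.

μ = 11.62, σ = 32.30

The p-quantile of Normal(μ,σ) is μ + z_p·σ, with z_{0.11} = -1.227 and z_{0.92} = 1.405.
Eliminate σ: μ = (z₂·x₁ − z₁·x₂)/(z₂ − z₁) = (1.405·-28 − (-1.227)·57)/2.632 = 11.62.
Then σ = (x₂ − x₁)/(z₂ − z₁) = (57 − -28)/2.632 = 32.30.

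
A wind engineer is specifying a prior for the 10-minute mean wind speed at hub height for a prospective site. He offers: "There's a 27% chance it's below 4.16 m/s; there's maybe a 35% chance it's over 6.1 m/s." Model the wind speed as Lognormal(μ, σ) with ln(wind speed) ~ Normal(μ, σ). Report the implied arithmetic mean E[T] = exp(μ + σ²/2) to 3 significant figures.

If T ~ Lognormal(μ,σ) then ln T ~ Normal(μ,σ), so the p-quantile of ln T is μ + z_p·σ.
ln(4.16) = 1.426 and ln(6.1) = 1.808; z_{0.27} = -0.6128, z_{0.65} = 0.3853.
σ = (1.808 − 1.426)/(0.3853 − (-0.6128)) = 0.383.
μ = 1.426 − (-0.6128)·0.383 = 1.661.
E[T] = exp(μ + σ²/2) = exp(1.661 + 0.0735) = 5.66 m/s.

E[T] ≈ 5.66 m/s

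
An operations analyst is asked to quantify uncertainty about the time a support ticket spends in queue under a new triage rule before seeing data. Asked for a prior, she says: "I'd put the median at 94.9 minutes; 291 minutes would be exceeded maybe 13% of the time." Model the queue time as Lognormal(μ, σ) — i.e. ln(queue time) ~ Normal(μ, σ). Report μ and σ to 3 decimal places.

μ ≈ 4.553, σ ≈ 0.995

If T ~ Lognormal(μ,σ) then ln T ~ Normal(μ,σ), so the p-quantile of ln T is μ + z_p·σ.
ln(94.9) = 4.553 and ln(291) = 5.673; z_{0.5} = 0, z_{0.87} = 1.126.
σ = (5.673 − 4.553)/(1.126 − (0)) = 0.995.
μ = 4.553 − (0)·0.995 = 4.553.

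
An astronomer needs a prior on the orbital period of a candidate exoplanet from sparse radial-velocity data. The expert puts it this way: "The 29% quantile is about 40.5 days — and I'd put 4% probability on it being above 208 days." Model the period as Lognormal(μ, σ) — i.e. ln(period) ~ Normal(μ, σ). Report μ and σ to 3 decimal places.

μ ≈ 4.094, σ ≈ 0.710

If T ~ Lognormal(μ,σ) then ln T ~ Normal(μ,σ), so the p-quantile of ln T is μ + z_p·σ.
ln(40.5) = 3.701 and ln(208) = 5.338; z_{0.29} = -0.5534, z_{0.96} = 1.751.
σ = (5.338 − 3.701)/(1.751 − (-0.5534)) = 0.710.
μ = 3.701 − (-0.5534)·0.710 = 4.094.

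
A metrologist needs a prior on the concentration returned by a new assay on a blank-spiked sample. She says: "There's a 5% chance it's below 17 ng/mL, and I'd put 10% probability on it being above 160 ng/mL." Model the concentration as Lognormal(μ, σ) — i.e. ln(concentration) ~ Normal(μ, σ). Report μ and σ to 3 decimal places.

If T ~ Lognormal(μ,σ) then ln T ~ Normal(μ,σ), so the p-quantile of ln T is μ + z_p·σ.
ln(17) = 2.833 and ln(160) = 5.075; z_{0.05} = -1.645, z_{0.9} = 1.282.
σ = (5.075 − 2.833)/(1.282 − (-1.645)) = 0.766.
μ = 2.833 − (-1.645)·0.766 = 4.093.

μ ≈ 4.093, σ ≈ 0.766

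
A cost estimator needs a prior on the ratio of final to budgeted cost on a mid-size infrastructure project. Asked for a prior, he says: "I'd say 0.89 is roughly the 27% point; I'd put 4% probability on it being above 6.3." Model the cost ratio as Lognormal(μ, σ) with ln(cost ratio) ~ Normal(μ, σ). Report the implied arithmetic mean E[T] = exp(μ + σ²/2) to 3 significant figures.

E[T] ≈ 2.08

If T ~ Lognormal(μ,σ) then ln T ~ Normal(μ,σ), so the p-quantile of ln T is μ + z_p·σ.
ln(0.89) = -0.1165 and ln(6.3) = 1.841; z_{0.27} = -0.6128, z_{0.96} = 1.751.
σ = (1.841 − -0.1165)/(1.751 − (-0.6128)) = 0.828.
μ = -0.1165 − (-0.6128)·0.828 = 0.391.
E[T] = exp(μ + σ²/2) = exp(0.391 + 0.3428) = 2.08.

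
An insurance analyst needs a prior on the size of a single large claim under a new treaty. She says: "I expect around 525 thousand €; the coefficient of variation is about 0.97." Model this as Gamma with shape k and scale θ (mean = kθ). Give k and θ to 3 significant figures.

For Gamma(k, scale θ): mean = kθ, variance = kθ², so CV = 1/√k.
CV = 0.97, hence k = 1/CV² = 1.06.
Then θ = mean/k = 525/1.06 = 494.

k ≈ 1.06, θ ≈ 494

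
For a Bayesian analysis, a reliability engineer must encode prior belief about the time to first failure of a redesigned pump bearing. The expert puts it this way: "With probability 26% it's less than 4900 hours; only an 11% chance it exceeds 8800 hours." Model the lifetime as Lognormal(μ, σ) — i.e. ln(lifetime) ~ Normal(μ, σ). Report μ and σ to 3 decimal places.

μ ≈ 8.698, σ ≈ 0.313

If T ~ Lognormal(μ,σ) then ln T ~ Normal(μ,σ), so the p-quantile of ln T is μ + z_p·σ.
ln(4900) = 8.497 and ln(8800) = 9.083; z_{0.26} = -0.6433, z_{0.89} = 1.227.
σ = (9.083 − 8.497)/(1.227 − (-0.6433)) = 0.313.
μ = 8.497 − (-0.6433)·0.313 = 8.698.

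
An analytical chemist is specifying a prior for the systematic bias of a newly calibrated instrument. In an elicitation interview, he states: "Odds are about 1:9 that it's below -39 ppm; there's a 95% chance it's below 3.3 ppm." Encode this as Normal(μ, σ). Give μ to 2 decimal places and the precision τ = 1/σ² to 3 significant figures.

μ = -20.48, τ = 0.00479

For Normal(μ,σ), the p-quantile is μ + z_p·σ. Here z_{0.1} = -1.282, z_{0.95} = 1.645.
So -39 = μ − 1.282σ and 3.3 = μ + 1.645σ.
Subtracting: σ = (3.3 − -39)/(1.645 − (-1.282)) = 14.45.
Then μ = -39 − (-1.282)·14.45 = -20.48.
Precision τ = 1/σ² = 1/14.45² = 0.00479.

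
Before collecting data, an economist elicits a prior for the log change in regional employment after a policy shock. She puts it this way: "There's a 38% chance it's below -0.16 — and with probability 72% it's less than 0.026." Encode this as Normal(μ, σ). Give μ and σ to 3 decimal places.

μ = -0.096, σ = 0.209

For Normal(μ,σ), the p-quantile is μ + z_p·σ. Here z_{0.38} = -0.3055, z_{0.72} = 0.5828.
So -0.16 = μ − 0.3055σ and 0.026 = μ + 0.5828σ.
Subtracting: σ = (0.026 − -0.16)/(0.5828 − (-0.3055)) = 0.209.
Then μ = -0.16 − (-0.3055)·0.209 = -0.096.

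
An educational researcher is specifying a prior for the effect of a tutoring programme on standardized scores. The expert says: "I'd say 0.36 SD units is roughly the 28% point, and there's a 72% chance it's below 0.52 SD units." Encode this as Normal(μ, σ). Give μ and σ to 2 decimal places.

The p-quantile of Normal(μ,σ) is μ + z_p·σ, with z_{0.28} = -0.5828 and z_{0.72} = 0.5828.
Eliminate σ: μ = (z₂·x₁ − z₁·x₂)/(z₂ − z₁) = (0.5828·0.36 − (-0.5828)·0.52)/1.166 = 0.44.
Then σ = (x₂ − x₁)/(z₂ − z₁) = (0.52 − 0.36)/1.166 = 0.14.

μ = 0.44, σ = 0.14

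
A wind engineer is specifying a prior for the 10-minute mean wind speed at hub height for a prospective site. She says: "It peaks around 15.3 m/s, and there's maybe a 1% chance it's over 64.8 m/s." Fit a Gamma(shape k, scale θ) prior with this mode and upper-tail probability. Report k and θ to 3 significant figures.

k ≈ 2.97, θ ≈ 7.75

Gamma(k,θ) with k>1 has mode (k−1)θ, so θ = 15.3/(k−1).
Need P(X < 64.8) = 0.99 with θ tied to k this way. Start at k = 2, θ = 15.3: P(X<64.8) ≈ 0.924.
Too low — raise k to concentrate. Iterating converges to k ≈ 2.97.
Then θ = 15.3/(2.97−1) ≈ 7.75.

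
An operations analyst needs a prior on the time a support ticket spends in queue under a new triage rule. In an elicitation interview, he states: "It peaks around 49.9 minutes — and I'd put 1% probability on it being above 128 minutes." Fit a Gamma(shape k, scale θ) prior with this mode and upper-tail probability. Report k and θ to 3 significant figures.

Gamma(k,θ) with k>1 has mode (k−1)θ, so θ = 49.9/(k−1).
Need P(X < 128) = 0.99 with θ tied to k this way. Start at k = 2, θ = 49.9: P(X<128) ≈ 0.726.
Too low — raise k to concentrate. Iterating converges to k ≈ 6.26.
Then θ = 49.9/(6.26−1) ≈ 9.49.

k ≈ 6.26, θ ≈ 9.49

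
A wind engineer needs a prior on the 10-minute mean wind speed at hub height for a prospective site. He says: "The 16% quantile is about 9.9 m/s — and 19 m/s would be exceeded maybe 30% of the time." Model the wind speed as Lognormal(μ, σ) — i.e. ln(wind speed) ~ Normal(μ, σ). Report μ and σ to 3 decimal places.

μ ≈ 2.719, σ ≈ 0.429

If T ~ Lognormal(μ,σ) then ln T ~ Normal(μ,σ), so the p-quantile of ln T is μ + z_p·σ.
ln(9.9) = 2.293 and ln(19) = 2.944; z_{0.16} = -0.9945, z_{0.7} = 0.5244.
σ = (2.944 − 2.293)/(0.5244 − (-0.9945)) = 0.429.
μ = 2.293 − (-0.9945)·0.429 = 2.719.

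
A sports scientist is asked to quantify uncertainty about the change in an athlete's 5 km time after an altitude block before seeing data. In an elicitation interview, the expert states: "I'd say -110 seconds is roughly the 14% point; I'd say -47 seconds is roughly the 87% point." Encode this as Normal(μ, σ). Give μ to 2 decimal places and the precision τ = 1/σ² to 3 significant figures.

For Normal(μ,σ), the p-quantile is μ + z_p·σ. Here z_{0.14} = -1.08, z_{0.87} = 1.126.
So -110 = μ − 1.08σ and -47 = μ + 1.126σ.
Subtracting: σ = (-47 − -110)/(1.126 − (-1.08)) = 28.55.
Then μ = -110 − (-1.08)·28.55 = -79.16.
Precision τ = 1/σ² = 1/28.55² = 0.00123.

μ = -79.16, τ = 0.00123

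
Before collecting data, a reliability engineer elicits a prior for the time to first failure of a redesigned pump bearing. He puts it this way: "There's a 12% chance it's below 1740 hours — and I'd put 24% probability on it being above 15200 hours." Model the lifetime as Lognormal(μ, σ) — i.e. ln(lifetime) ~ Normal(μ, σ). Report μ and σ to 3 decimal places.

μ ≈ 8.815, σ ≈ 1.152

If T ~ Lognormal(μ,σ) then ln T ~ Normal(μ,σ), so the p-quantile of ln T is μ + z_p·σ.
ln(1740) = 7.462 and ln(15200) = 9.629; z_{0.12} = -1.175, z_{0.76} = 0.7063.
σ = (9.629 − 7.462)/(0.7063 − (-1.175)) = 1.152.
μ = 7.462 − (-1.175)·1.152 = 8.815.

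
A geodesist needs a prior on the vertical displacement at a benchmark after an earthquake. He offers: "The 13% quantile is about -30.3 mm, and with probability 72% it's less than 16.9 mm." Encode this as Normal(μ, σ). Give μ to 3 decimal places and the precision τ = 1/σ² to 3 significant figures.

The p-quantile of Normal(μ,σ) is μ + z_p·σ, with z_{0.13} = -1.126 and z_{0.72} = 0.5828.
Eliminate σ: μ = (z₂·x₁ − z₁·x₂)/(z₂ − z₁) = (0.5828·-30.3 − (-1.126)·16.9)/1.709 = 0.805.
Then σ = (x₂ − x₁)/(z₂ − z₁) = (16.9 − -30.3)/1.709 = 27.615.
Precision τ = 1/σ² = 1/27.61² = 0.00131.

μ = 0.805, τ = 0.00131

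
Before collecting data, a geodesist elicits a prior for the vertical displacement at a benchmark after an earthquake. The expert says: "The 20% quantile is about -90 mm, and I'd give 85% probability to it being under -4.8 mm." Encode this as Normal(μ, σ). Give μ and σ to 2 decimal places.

For Normal(μ,σ), the p-quantile is μ + z_p·σ. Here z_{0.2} = -0.8416, z_{0.85} = 1.036.
So -90 = μ − 0.8416σ and -4.8 = μ + 1.036σ.
Subtracting: σ = (-4.8 − -90)/(1.036 − (-0.8416)) = 45.37.
Then μ = -90 − (-0.8416)·45.37 = -51.82.

μ = -51.82, σ = 45.37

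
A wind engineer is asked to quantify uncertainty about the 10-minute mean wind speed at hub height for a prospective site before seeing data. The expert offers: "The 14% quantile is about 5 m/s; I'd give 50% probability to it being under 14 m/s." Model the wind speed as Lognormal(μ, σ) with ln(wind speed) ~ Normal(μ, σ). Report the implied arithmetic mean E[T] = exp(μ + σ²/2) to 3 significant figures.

E[T] ≈ 22 m/s

If T ~ Lognormal(μ,σ) then ln T ~ Normal(μ,σ), so the p-quantile of ln T is μ + z_p·σ.
ln(5) = 1.609 and ln(14) = 2.639; z_{0.14} = -1.08, z_{0.5} = 0.
σ = (2.639 − 1.609)/(0 − (-1.08)) = 0.953.
μ = 1.609 − (-1.08)·0.953 = 2.639.
E[T] = exp(μ + σ²/2) = exp(2.639 + 0.4542) = 22 m/s.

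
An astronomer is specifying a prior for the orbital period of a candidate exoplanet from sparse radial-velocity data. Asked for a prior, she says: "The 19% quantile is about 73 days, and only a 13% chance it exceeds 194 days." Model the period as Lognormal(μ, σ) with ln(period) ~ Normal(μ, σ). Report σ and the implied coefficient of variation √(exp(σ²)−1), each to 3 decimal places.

If T ~ Lognormal(μ,σ) then ln T ~ Normal(μ,σ), so the p-quantile of ln T is μ + z_p·σ.
ln(73) = 4.29 and ln(194) = 5.268; z_{0.19} = -0.8779, z_{0.87} = 1.126.
σ = (5.268 − 4.29)/(1.126 − (-0.8779)) = 0.488.
μ = 4.29 − (-0.8779)·0.488 = 4.719.
CV = √(exp(σ²)−1) = √(exp(0.2378)−1) = 0.518.

σ ≈ 0.488, CV ≈ 0.518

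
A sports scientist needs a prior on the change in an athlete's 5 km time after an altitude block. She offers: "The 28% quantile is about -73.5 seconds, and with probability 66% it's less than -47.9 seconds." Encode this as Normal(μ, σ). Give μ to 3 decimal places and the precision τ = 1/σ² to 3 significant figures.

The p-quantile of Normal(μ,σ) is μ + z_p·σ, with z_{0.28} = -0.5828 and z_{0.66} = 0.4125.
Eliminate σ: μ = (z₂·x₁ − z₁·x₂)/(z₂ − z₁) = (0.4125·-73.5 − (-0.5828)·-47.9)/0.9953 = -58.509.
Then σ = (x₂ − x₁)/(z₂ − z₁) = (-47.9 − -73.5)/0.9953 = 25.721.
Precision τ = 1/σ² = 1/25.72² = 0.00151.

μ = -58.509, τ = 0.00151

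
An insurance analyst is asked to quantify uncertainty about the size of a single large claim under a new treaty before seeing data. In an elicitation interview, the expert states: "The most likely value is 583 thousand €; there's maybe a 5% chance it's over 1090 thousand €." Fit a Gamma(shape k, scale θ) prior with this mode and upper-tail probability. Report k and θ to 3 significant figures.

k ≈ 8.11, θ ≈ 82

Gamma(k,θ) with k>1 has mode (k−1)θ, so θ = 583/(k−1).
Need P(X < 1090) = 0.95 with θ tied to k this way. Start at k = 2, θ = 583: P(X<1090) ≈ 0.558.
Too low — raise k to concentrate. Iterating converges to k ≈ 8.11.
Then θ = 583/(8.11−1) ≈ 82.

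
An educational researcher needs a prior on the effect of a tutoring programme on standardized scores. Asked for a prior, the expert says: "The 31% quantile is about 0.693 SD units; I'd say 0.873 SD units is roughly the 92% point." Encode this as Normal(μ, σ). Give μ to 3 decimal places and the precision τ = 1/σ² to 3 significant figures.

For Normal(μ,σ), the p-quantile is μ + z_p·σ. Here z_{0.31} = -0.4959, z_{0.92} = 1.405.
So 0.693 = μ − 0.4959σ and 0.873 = μ + 1.405σ.
Subtracting: σ = (0.873 − 0.693)/(1.405 − (-0.4959)) = 0.095.
Then μ = 0.693 − (-0.4959)·0.095 = 0.740.
Precision τ = 1/σ² = 1/0.09469² = 112.

μ = 0.740, τ = 112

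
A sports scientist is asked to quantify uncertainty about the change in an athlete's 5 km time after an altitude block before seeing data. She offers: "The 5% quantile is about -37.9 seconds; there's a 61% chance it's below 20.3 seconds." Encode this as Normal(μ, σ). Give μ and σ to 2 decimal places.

For Normal(μ,σ), the p-quantile is μ + z_p·σ. Here z_{0.05} = -1.645, z_{0.61} = 0.2793.
So -37.9 = μ − 1.645σ and 20.3 = μ + 0.2793σ.
Subtracting: σ = (20.3 − -37.9)/(0.2793 − (-1.645)) = 30.25.
Then μ = -37.9 − (-1.645)·30.25 = 11.85.

μ = 11.85, σ = 30.25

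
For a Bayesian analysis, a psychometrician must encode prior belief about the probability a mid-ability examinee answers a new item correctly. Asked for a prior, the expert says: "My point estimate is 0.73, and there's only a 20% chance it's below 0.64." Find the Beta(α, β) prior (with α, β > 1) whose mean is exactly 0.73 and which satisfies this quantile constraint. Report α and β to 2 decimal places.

With mean 0.73 fixed, write α = 0.73s, β = 0.27s where s = α+β.
Need P(θ < 0.64) = 0.2 under Beta(0.73s, 0.27s). Normal approximation: (q−m)/√(m(1−m)/s) ≈ z_{0.2} = -0.842, so s ≈ 0.73·0.27·(-0.842)²/(0.64−0.73)² = 17.2.
At s = 17.2: P(θ<0.64) ≈ 0.193. Adjusting to match 0.2 gives s ≈ 16.04.
So α = 0.73·16.04 ≈ 11.71, β = 0.27·16.04 ≈ 4.33.

α ≈ 11.71, β ≈ 4.33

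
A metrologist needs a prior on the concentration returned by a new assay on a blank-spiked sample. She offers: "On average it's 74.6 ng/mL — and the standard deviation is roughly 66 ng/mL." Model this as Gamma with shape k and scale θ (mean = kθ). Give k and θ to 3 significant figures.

For Gamma(k, scale θ): mean = kθ, variance = kθ², so CV = 1/√k.
CV = SD/mean = 66/74.6 = 0.8847, hence k = 1/CV² = 1.28.
Then θ = mean/k = 74.6/1.28 = 58.4.

k ≈ 1.28, θ ≈ 58.4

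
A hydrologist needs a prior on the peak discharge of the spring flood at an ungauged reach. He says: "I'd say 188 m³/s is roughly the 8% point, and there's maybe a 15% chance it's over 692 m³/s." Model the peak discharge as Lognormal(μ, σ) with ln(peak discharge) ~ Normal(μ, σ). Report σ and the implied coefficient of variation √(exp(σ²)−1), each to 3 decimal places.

If T ~ Lognormal(μ,σ) then ln T ~ Normal(μ,σ), so the p-quantile of ln T is μ + z_p·σ.
ln(188) = 5.236 and ln(692) = 6.54; z_{0.08} = -1.405, z_{0.85} = 1.036.
σ = (6.54 − 5.236)/(1.036 − (-1.405)) = 0.534.
μ = 5.236 − (-1.405)·0.534 = 5.986.
CV = √(exp(σ²)−1) = √(exp(0.2849)−1) = 0.574.

σ ≈ 0.534, CV ≈ 0.574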